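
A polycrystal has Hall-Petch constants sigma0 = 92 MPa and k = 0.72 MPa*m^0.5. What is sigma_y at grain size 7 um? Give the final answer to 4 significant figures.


sigma_y = sigma0 + k / sqrt(d)
d = 7 um = 7e-06 m
sigma_y = 92 + 0.72 / sqrt(7e-06)
sigma_y = 364.1 MPa


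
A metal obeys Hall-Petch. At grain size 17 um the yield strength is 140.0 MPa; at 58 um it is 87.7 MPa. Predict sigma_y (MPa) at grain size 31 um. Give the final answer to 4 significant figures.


sigma_y = sigma0 + k / sqrt(d)
1/sqrt(d1) = 1/sqrt(1.7e-05) = 242.536;  1/sqrt(d2) = 131.306
k = (sigma1 - sigma2) / (1/sqrt(d1) - 1/sqrt(d2)) = (140.0 - 87.7) / (242.536 - 131.306) = 0.4702 MPa*m^0.5
sigma0 = sigma1 - k/sqrt(d1) = 140.0 - 0.4702*242.536 = 25.9597 MPa
sigma_y(d3) = 25.9597 + 0.4702 / sqrt(3.1e-05) = 110.4 MPa


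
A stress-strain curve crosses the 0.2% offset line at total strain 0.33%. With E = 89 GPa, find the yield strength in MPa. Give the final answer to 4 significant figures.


Offset strain = 0.002
Elastic strain at yield = total_strain - offset = 3.3e-03 - 0.002 = 1.3e-03
sigma_y = E * elastic_strain = 89000 * 1.3e-03
sigma_y = 115.7 MPa


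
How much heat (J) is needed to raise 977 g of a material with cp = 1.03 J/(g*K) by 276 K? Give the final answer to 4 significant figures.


Q = m * cp * dT
Q = 977 * 1.03 * 276
Q = 277700 J


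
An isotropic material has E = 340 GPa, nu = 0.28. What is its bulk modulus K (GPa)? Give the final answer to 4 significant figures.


K = E / (3*(1-2*nu))
K = 340 / (3*(1-2*0.28))
K = 257.6 GPa


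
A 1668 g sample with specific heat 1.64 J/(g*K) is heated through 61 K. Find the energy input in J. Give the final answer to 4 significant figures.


Q = m * cp * dT
Q = 1668 * 1.64 * 61
Q = 166900 J


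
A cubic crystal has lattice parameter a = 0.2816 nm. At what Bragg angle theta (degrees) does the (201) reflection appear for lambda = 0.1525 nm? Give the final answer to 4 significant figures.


d = a / sqrt(h^2+k^2+l^2)
d = 0.2816 / sqrt(5) = 0.125935 nm
lambda = 2*d*sin(theta)  =>  sin(theta) = lambda / (2*d)
sin(theta) = 0.1525 / (2 * 0.125935) = 0.605469
theta = 37.26 deg


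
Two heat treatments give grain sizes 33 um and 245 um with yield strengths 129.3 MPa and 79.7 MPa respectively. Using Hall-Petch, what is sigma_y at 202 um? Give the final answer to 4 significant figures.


sigma_y = sigma0 + k / sqrt(d)
1/sqrt(d1) = 1/sqrt(3.3e-05) = 174.078;  1/sqrt(d2) = 63.8877
k = (sigma1 - sigma2) / (1/sqrt(d1) - 1/sqrt(d2)) = (129.3 - 79.7) / (174.078 - 63.8877) = 0.450132 MPa*m^0.5
sigma0 = sigma1 - k/sqrt(d1) = 129.3 - 0.450132*174.078 = 50.9421 MPa
sigma_y(d3) = 50.9421 + 0.450132 / sqrt(2.02e-04) = 82.61 MPa


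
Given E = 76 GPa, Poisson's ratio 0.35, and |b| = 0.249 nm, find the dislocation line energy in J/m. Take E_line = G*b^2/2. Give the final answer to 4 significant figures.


Step 1: G = E / (2*(1+nu))
G = 76 / (2*(1+0.35)) = 28.1481 GPa = 2.81481e+10 Pa
Step 2: E_line = G*b^2/2
b = 0.249 nm = 2.49e-10 m
E_line = 0.5 * 2.81481e+10 * (2.49e-10)^2 = 8.726e-10 J/m


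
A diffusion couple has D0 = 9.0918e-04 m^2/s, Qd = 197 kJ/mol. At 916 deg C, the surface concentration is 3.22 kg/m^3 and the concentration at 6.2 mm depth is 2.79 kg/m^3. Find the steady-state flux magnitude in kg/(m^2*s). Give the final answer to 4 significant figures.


Step 1: D = D0 * exp(-Qd/(R*T))
T = 916 + 273.15 = 1189.15 K
D = 9.0918e-04 * exp(-197e3 / (8.314 * 1189.15)) = 2.01794e-12 m^2/s
Step 2: J = D * (C1 - C2) / dx
J = 2.01794e-12 * (3.22 - 2.79) / 6.2e-03
J = 1.4e-10 kg/(m^2*s)


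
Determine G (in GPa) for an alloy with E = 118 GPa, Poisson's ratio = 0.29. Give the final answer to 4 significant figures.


G = E / (2*(1+nu))
G = 118 / (2*(1+0.29))
G = 45.74 GPa


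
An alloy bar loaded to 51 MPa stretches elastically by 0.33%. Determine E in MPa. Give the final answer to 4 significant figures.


E = sigma / epsilon
epsilon = 0.33% = 3.3e-03
E = 51 / 3.3e-03
E = 15450 MPa


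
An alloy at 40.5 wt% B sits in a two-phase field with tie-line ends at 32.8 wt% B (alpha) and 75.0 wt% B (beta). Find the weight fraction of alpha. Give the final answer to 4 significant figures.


f_alpha = (C_beta - C0) / (C_beta - C_alpha)
f_alpha = (75.0 - 40.5) / (75.0 - 32.8)
f_alpha = 0.8175


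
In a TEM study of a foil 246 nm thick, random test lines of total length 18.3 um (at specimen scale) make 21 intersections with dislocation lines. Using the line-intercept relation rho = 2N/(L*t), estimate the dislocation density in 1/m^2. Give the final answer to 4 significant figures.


rho = 2N / (L * t)
L = 18.3 um = 1.83e-05 m, t = 246 nm = 2.46e-07 m
rho = 2 * 21 / (1.83e-05 * 2.46e-07)
rho = 9.33e+12 1/m^2


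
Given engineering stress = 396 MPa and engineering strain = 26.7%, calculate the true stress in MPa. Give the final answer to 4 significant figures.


sigma_true = sigma_eng * (1 + epsilon_eng)
sigma_true = 396 * (1 + 0.267)
sigma_true = 501.7 MPa


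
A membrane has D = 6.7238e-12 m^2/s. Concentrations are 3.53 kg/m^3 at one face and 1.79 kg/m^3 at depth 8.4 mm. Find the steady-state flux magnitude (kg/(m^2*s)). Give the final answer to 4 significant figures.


J = -D * (dC/dx) = D * (C1 - C2) / dx
J = 6.7238e-12 * (3.53 - 1.79) / 8.4e-03
J = 1.393e-09 kg/(m^2*s)


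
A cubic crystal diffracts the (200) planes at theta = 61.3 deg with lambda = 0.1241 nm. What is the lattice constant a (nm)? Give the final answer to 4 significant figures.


d = lambda / (2*sin(theta))
d = 0.1241 / (2*sin(61.3 deg))
d = 0.0707408 nm
a = d * sqrt(h^2+k^2+l^2) = 0.0707408 * sqrt(4)
a = 0.1415 nm


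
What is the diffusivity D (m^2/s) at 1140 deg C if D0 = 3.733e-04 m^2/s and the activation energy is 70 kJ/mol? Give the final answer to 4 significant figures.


D = D0 * exp(-Qd / (R*T))
T = 1413.15 K
D = 3.733e-04 * exp(-70e3 / (8.314 * 1413.15))
D = 9.65e-07 m^2/s


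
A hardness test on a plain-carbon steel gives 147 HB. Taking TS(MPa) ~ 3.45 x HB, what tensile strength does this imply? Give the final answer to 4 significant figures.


TS (MPa) = 3.45 * HB
TS = 3.45 * 147
TS = 507.2 MPa


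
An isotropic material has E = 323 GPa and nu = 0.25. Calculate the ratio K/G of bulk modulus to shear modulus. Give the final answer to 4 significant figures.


G = E / (2*(1+nu))
G = 323 / (2*(1+0.25)) = 129.2 GPa
K = E / (3*(1-2*nu))
K = 323 / (3*(1-2*0.25)) = 215.333 GPa
K/G = 215.333 / 129.2 = 1.667


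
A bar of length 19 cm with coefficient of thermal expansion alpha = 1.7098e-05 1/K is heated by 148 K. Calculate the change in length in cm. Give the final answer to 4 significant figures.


dL = L0 * alpha * dT
dL = 19 * 1.7098e-05 * 148
dL = 0.04808 cm


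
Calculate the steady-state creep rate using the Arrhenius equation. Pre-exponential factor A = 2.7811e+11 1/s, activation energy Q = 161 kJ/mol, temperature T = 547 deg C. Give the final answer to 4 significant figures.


rate = A * exp(-Q / (R*T))
T = 547 + 273.15 = 820.15 K
rate = 2.7811e+11 * exp(-161e3 / (8.314 * 820.15))
rate = 15.48 1/s


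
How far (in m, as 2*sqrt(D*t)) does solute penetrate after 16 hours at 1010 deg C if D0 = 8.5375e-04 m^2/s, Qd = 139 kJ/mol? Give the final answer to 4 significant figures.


Step 1: D = D0 * exp(-Qd/(R*T))
T = 1283.15 K
D = 8.5375e-04 * exp(-139e3 / (8.314 * 1283.15)) = 1.87368e-09 m^2/s
Step 2: L = 2*sqrt(D*t)
t = 16 h = 57600 s
L = 2*sqrt(1.87368e-09 * 57600) = 0.02078 m


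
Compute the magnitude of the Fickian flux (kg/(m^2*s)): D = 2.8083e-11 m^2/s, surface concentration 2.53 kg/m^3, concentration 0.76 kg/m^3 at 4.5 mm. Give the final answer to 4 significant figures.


J = -D * (dC/dx) = D * (C1 - C2) / dx
J = 2.8083e-11 * (2.53 - 0.76) / 4.5e-03
J = 1.105e-08 kg/(m^2*s)


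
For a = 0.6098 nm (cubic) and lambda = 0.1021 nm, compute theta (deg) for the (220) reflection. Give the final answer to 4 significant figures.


d = a / sqrt(h^2+k^2+l^2)
d = 0.6098 / sqrt(8) = 0.215597 nm
lambda = 2*d*sin(theta)  =>  sin(theta) = lambda / (2*d)
sin(theta) = 0.1021 / (2 * 0.215597) = 0.236785
theta = 13.7 deg


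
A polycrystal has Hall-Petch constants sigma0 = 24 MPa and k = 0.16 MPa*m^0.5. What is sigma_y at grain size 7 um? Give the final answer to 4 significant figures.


sigma_y = sigma0 + k / sqrt(d)
d = 7 um = 7e-06 m
sigma_y = 24 + 0.16 / sqrt(7e-06)
sigma_y = 84.47 MPa


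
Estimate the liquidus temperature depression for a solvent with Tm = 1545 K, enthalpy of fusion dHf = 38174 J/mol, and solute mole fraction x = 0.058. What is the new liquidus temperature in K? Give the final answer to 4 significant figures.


dT = R*Tm^2*x / dHf
dT = 8.314 * 1545^2 * 0.058 / 38174
dT = 30.1528 K
T_new = 1545 - 30.1528 = 1515 K


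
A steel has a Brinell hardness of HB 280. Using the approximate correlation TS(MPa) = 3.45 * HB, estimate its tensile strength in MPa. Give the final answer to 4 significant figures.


TS (MPa) = 3.45 * HB
TS = 3.45 * 280
TS = 966 MPa


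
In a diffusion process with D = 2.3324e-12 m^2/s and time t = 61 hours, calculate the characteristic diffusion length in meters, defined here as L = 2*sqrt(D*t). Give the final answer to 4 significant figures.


t = 61 hr = 219600 s
Diffusion length = 2*sqrt(D*t)
= 2*sqrt(2.3324e-12 * 219600)
= 1.431e-03 m


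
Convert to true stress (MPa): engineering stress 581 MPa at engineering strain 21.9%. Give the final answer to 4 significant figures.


sigma_true = sigma_eng * (1 + epsilon_eng)
sigma_true = 581 * (1 + 0.219)
sigma_true = 708.2 MPa


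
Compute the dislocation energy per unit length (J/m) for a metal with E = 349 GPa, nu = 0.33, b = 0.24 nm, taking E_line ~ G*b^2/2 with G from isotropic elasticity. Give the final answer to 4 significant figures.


Step 1: G = E / (2*(1+nu))
G = 349 / (2*(1+0.33)) = 131.203 GPa = 1.31203e+11 Pa
Step 2: E_line = G*b^2/2
b = 0.24 nm = 2.4e-10 m
E_line = 0.5 * 1.31203e+11 * (2.4e-10)^2 = 3.779e-09 J/m


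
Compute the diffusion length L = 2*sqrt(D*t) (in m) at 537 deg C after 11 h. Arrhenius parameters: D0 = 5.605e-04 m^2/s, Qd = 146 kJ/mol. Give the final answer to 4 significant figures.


Step 1: D = D0 * exp(-Qd/(R*T))
T = 810.15 K
D = 5.605e-04 * exp(-146e3 / (8.314 * 810.15)) = 2.16195e-13 m^2/s
Step 2: L = 2*sqrt(D*t)
t = 11 h = 39600 s
L = 2*sqrt(2.16195e-13 * 39600) = 1.851e-04 m


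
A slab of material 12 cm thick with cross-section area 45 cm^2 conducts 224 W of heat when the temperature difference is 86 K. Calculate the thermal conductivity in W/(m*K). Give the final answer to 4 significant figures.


k = Q*L / (A*dT)
L = 0.12 m, A = 4.5e-03 m^2
k = 224 * 0.12 / (4.5e-03 * 86)
k = 69.46 W/(m*K)


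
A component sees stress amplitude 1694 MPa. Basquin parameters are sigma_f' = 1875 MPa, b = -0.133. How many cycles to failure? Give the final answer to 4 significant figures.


sigma_a = sigma_f' * (2*Nf)^b
2*Nf = (sigma_a / sigma_f')^(1/b)
2*Nf = (1694 / 1875)^(1/-0.133)
2*Nf = 2.1453
Nf = 1.073 cycles


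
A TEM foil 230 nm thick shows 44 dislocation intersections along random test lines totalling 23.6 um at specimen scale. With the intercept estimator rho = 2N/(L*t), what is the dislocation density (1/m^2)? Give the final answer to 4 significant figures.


rho = 2N / (L * t)
L = 23.6 um = 2.36e-05 m, t = 230 nm = 2.3e-07 m
rho = 2 * 44 / (2.36e-05 * 2.3e-07)
rho = 1.621e+13 1/m^2


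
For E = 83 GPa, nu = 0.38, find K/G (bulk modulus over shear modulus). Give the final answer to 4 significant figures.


G = E / (2*(1+nu))
G = 83 / (2*(1+0.38)) = 30.0725 GPa
K = E / (3*(1-2*nu))
K = 83 / (3*(1-2*0.38)) = 115.278 GPa
K/G = 115.278 / 30.0725 = 3.833


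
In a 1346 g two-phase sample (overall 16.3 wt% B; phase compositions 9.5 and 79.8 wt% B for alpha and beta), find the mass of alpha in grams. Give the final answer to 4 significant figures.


f_alpha = (C_beta - C0) / (C_beta - C_alpha)
f_alpha = (79.8 - 16.3) / (79.8 - 9.5) = 0.903272
m_alpha = f_alpha * m_total = 0.903272 * 1346 = 1216 g


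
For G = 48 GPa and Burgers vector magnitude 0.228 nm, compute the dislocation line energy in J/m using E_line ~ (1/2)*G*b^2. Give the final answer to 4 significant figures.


E = G*b^2/2
b = 0.228 nm = 2.28e-10 m
G = 48 GPa = 4.8e+10 Pa
E = 0.5 * 4.8e+10 * (2.28e-10)^2
E = 1.248e-09 J/m


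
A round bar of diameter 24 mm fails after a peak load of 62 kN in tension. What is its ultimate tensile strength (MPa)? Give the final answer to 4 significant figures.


A0 = pi*(d/2)^2 = pi*(24/2)^2 = 452.389 mm^2
UTS = F_max / A0 = 62*1000 / 452.389
UTS = 137.1 MPa


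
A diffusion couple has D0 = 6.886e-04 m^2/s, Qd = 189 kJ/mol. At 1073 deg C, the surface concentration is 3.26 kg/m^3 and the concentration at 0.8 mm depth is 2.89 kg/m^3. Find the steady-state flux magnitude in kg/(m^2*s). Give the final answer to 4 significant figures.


Step 1: D = D0 * exp(-Qd/(R*T))
T = 1073 + 273.15 = 1346.15 K
D = 6.886e-04 * exp(-189e3 / (8.314 * 1346.15)) = 3.19108e-11 m^2/s
Step 2: J = D * (C1 - C2) / dx
J = 3.19108e-11 * (3.26 - 2.89) / 8e-04
J = 1.476e-08 kg/(m^2*s)


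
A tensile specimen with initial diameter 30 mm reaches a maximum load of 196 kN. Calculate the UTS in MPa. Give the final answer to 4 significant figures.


A0 = pi*(d/2)^2 = pi*(30/2)^2 = 706.858 mm^2
UTS = F_max / A0 = 196*1000 / 706.858
UTS = 277.3 MPa


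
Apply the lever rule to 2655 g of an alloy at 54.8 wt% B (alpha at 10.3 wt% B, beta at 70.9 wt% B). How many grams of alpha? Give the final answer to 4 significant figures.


f_alpha = (C_beta - C0) / (C_beta - C_alpha)
f_alpha = (70.9 - 54.8) / (70.9 - 10.3) = 0.265677
m_alpha = f_alpha * m_total = 0.265677 * 2655 = 705.4 g


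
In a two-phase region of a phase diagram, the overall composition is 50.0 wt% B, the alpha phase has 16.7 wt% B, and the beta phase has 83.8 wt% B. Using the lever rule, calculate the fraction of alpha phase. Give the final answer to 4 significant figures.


f_alpha = (C_beta - C0) / (C_beta - C_alpha)
f_alpha = (83.8 - 50.0) / (83.8 - 16.7)
f_alpha = 0.5037


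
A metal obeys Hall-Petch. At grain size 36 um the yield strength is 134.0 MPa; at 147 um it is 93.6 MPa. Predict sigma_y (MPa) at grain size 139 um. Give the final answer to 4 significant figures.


sigma_y = sigma0 + k / sqrt(d)
1/sqrt(d1) = 1/sqrt(3.6e-05) = 166.667;  1/sqrt(d2) = 82.4786
k = (sigma1 - sigma2) / (1/sqrt(d1) - 1/sqrt(d2)) = (134.0 - 93.6) / (166.667 - 82.4786) = 0.479878 MPa*m^0.5
sigma0 = sigma1 - k/sqrt(d1) = 134.0 - 0.479878*166.667 = 54.0203 MPa
sigma_y(d3) = 54.0203 + 0.479878 / sqrt(1.39e-04) = 94.72 MPa


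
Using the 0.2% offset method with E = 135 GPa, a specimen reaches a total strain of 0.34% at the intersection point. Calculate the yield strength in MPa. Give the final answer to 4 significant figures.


Offset strain = 0.002
Elastic strain at yield = total_strain - offset = 3.4e-03 - 0.002 = 1.4e-03
sigma_y = E * elastic_strain = 135000 * 1.4e-03
sigma_y = 189 MPa


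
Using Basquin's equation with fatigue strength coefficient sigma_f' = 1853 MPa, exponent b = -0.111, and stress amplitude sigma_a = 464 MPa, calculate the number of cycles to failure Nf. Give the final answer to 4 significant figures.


sigma_a = sigma_f' * (2*Nf)^b
2*Nf = (sigma_a / sigma_f')^(1/b)
2*Nf = (464 / 1853)^(1/-0.111)
2*Nf = 261598
Nf = 130800 cycles


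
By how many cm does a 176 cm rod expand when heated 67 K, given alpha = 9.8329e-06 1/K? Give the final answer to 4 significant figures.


dL = L0 * alpha * dT
dL = 176 * 9.8329e-06 * 67
dL = 0.1159 cm


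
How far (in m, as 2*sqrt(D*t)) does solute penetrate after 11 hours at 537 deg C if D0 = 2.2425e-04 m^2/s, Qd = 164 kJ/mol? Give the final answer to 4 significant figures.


Step 1: D = D0 * exp(-Qd/(R*T))
T = 810.15 K
D = 2.2425e-04 * exp(-164e3 / (8.314 * 810.15)) = 5.97594e-15 m^2/s
Step 2: L = 2*sqrt(D*t)
t = 11 h = 39600 s
L = 2*sqrt(5.97594e-15 * 39600) = 3.077e-05 m


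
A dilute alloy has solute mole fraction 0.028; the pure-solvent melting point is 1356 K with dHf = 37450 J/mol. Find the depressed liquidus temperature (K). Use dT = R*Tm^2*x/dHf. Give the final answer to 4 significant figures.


dT = R*Tm^2*x / dHf
dT = 8.314 * 1356^2 * 0.028 / 37450
dT = 11.4297 K
T_new = 1356 - 11.4297 = 1345 K


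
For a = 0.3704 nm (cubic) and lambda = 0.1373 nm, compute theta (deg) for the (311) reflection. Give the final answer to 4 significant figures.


d = a / sqrt(h^2+k^2+l^2)
d = 0.3704 / sqrt(11) = 0.11168 nm
lambda = 2*d*sin(theta)  =>  sin(theta) = lambda / (2*d)
sin(theta) = 0.1373 / (2 * 0.11168) = 0.614704
theta = 37.93 deg


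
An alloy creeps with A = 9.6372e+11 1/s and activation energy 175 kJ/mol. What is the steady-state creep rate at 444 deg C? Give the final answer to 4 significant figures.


rate = A * exp(-Q / (R*T))
T = 444 + 273.15 = 717.15 K
rate = 9.6372e+11 * exp(-175e3 / (8.314 * 717.15))
rate = 0.1726 1/s


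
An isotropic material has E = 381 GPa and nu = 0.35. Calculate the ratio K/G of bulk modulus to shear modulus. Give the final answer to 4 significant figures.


G = E / (2*(1+nu))
G = 381 / (2*(1+0.35)) = 141.111 GPa
K = E / (3*(1-2*nu))
K = 381 / (3*(1-2*0.35)) = 423.333 GPa
K/G = 423.333 / 141.111 = 3


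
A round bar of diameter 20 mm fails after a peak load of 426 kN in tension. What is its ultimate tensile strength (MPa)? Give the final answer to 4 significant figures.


A0 = pi*(d/2)^2 = pi*(20/2)^2 = 314.159 mm^2
UTS = F_max / A0 = 426*1000 / 314.159
UTS = 1356 MPa


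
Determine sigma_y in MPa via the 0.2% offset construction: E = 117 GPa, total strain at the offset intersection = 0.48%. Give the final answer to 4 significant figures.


Offset strain = 0.002
Elastic strain at yield = total_strain - offset = 4.8e-03 - 0.002 = 2.8e-03
sigma_y = E * elastic_strain = 117000 * 2.8e-03
sigma_y = 327.6 MPa


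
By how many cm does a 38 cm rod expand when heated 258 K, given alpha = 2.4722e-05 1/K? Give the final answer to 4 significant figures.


dL = L0 * alpha * dT
dL = 38 * 2.4722e-05 * 258
dL = 0.2424 cm


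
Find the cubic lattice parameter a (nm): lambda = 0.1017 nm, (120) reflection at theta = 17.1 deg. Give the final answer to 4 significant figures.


d = lambda / (2*sin(theta))
d = 0.1017 / (2*sin(17.1 deg))
d = 0.172935 nm
a = d * sqrt(h^2+k^2+l^2) = 0.172935 * sqrt(5)
a = 0.3867 nm


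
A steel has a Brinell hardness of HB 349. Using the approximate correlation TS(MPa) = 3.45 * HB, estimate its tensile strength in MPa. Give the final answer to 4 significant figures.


TS (MPa) = 3.45 * HB
TS = 3.45 * 349
TS = 1204 MPa


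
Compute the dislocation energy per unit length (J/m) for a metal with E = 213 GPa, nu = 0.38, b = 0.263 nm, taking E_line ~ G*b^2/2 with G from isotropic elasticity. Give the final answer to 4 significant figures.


Step 1: G = E / (2*(1+nu))
G = 213 / (2*(1+0.38)) = 77.1739 GPa = 7.71739e+10 Pa
Step 2: E_line = G*b^2/2
b = 0.263 nm = 2.63e-10 m
E_line = 0.5 * 7.71739e+10 * (2.63e-10)^2 = 2.669e-09 J/m


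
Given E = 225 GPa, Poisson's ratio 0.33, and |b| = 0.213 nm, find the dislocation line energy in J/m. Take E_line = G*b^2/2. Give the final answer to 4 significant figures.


Step 1: G = E / (2*(1+nu))
G = 225 / (2*(1+0.33)) = 84.5865 GPa = 8.45865e+10 Pa
Step 2: E_line = G*b^2/2
b = 0.213 nm = 2.13e-10 m
E_line = 0.5 * 8.45865e+10 * (2.13e-10)^2 = 1.919e-09 J/m


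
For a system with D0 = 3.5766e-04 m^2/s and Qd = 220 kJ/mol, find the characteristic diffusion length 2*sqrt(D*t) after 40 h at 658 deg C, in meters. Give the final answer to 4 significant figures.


Step 1: D = D0 * exp(-Qd/(R*T))
T = 931.15 K
D = 3.5766e-04 * exp(-220e3 / (8.314 * 931.15)) = 1.62819e-16 m^2/s
Step 2: L = 2*sqrt(D*t)
t = 40 h = 144000 s
L = 2*sqrt(1.62819e-16 * 144000) = 9.684e-06 m


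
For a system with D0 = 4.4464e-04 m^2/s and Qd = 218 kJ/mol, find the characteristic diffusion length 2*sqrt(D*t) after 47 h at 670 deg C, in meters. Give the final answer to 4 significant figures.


Step 1: D = D0 * exp(-Qd/(R*T))
T = 943.15 K
D = 4.4464e-04 * exp(-218e3 / (8.314 * 943.15)) = 3.75008e-16 m^2/s
Step 2: L = 2*sqrt(D*t)
t = 47 h = 169200 s
L = 2*sqrt(3.75008e-16 * 169200) = 1.593e-05 m


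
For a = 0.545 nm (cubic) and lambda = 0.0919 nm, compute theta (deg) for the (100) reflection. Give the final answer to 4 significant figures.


d = a / sqrt(h^2+k^2+l^2)
d = 0.545 / sqrt(1) = 0.545 nm
lambda = 2*d*sin(theta)  =>  sin(theta) = lambda / (2*d)
sin(theta) = 0.0919 / (2 * 0.545) = 0.0843119
theta = 4.836 deg


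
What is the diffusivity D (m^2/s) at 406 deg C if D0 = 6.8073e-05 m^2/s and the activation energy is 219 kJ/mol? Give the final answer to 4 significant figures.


D = D0 * exp(-Qd / (R*T))
T = 679.15 K
D = 6.8073e-05 * exp(-219e3 / (8.314 * 679.15))
D = 9.743e-22 m^2/s


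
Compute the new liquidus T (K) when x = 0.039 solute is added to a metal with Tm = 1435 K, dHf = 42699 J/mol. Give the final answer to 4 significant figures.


dT = R*Tm^2*x / dHf
dT = 8.314 * 1435^2 * 0.039 / 42699
dT = 15.6373 K
T_new = 1435 - 15.6373 = 1419 K


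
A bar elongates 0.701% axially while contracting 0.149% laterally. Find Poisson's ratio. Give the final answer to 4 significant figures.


nu = -epsilon_lat / epsilon_axial
Lateral strain is contraction (negative), so using magnitudes:
nu = 0.149 / 0.701
nu = 0.2126


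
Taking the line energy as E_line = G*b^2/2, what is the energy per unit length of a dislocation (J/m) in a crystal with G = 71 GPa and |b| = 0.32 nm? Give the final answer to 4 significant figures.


E = G*b^2/2
b = 0.32 nm = 3.2e-10 m
G = 71 GPa = 7.1e+10 Pa
E = 0.5 * 7.1e+10 * (3.2e-10)^2
E = 3.635e-09 J/m


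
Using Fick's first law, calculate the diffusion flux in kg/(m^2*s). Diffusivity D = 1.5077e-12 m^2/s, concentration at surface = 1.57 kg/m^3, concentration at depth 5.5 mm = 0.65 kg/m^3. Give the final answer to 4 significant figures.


J = -D * (dC/dx) = D * (C1 - C2) / dx
J = 1.5077e-12 * (1.57 - 0.65) / 5.5e-03
J = 2.522e-10 kg/(m^2*s)


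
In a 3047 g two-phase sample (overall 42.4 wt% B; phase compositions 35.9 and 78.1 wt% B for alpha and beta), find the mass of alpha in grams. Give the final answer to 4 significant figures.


f_alpha = (C_beta - C0) / (C_beta - C_alpha)
f_alpha = (78.1 - 42.4) / (78.1 - 35.9) = 0.845972
m_alpha = f_alpha * m_total = 0.845972 * 3047 = 2578 g


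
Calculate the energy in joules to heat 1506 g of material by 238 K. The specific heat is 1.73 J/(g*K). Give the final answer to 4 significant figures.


Q = m * cp * dT
Q = 1506 * 1.73 * 238
Q = 620100 J


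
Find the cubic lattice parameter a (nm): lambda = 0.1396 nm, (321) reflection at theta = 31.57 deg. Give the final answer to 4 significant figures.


d = lambda / (2*sin(theta))
d = 0.1396 / (2*sin(31.57 deg))
d = 0.133323 nm
a = d * sqrt(h^2+k^2+l^2) = 0.133323 * sqrt(14)
a = 0.4988 nm


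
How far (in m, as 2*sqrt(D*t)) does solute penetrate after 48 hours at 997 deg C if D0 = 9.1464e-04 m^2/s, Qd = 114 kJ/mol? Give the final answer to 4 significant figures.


Step 1: D = D0 * exp(-Qd/(R*T))
T = 1270.15 K
D = 9.1464e-04 * exp(-114e3 / (8.314 * 1270.15)) = 1.87437e-08 m^2/s
Step 2: L = 2*sqrt(D*t)
t = 48 h = 172800 s
L = 2*sqrt(1.87437e-08 * 172800) = 0.1138 m


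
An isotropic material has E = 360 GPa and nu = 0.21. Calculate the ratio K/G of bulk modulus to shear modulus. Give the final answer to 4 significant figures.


G = E / (2*(1+nu))
G = 360 / (2*(1+0.21)) = 148.76 GPa
K = E / (3*(1-2*nu))
K = 360 / (3*(1-2*0.21)) = 206.897 GPa
K/G = 206.897 / 148.76 = 1.391


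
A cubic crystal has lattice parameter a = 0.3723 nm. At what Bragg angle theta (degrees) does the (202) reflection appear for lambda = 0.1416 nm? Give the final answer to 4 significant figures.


d = a / sqrt(h^2+k^2+l^2)
d = 0.3723 / sqrt(8) = 0.131628 nm
lambda = 2*d*sin(theta)  =>  sin(theta) = lambda / (2*d)
sin(theta) = 0.1416 / (2 * 0.131628) = 0.53788
theta = 32.54 deg


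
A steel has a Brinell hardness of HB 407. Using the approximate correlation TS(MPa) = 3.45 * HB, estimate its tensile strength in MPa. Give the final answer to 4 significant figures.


TS (MPa) = 3.45 * HB
TS = 3.45 * 407
TS = 1404 MPa


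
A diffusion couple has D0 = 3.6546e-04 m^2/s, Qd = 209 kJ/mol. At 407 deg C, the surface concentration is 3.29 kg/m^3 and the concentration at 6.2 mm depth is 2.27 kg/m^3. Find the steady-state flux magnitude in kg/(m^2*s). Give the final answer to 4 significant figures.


Step 1: D = D0 * exp(-Qd/(R*T))
T = 407 + 273.15 = 680.15 K
D = 3.6546e-04 * exp(-209e3 / (8.314 * 680.15)) = 3.24587e-20 m^2/s
Step 2: J = D * (C1 - C2) / dx
J = 3.24587e-20 * (3.29 - 2.27) / 6.2e-03
J = 5.34e-18 kg/(m^2*s)


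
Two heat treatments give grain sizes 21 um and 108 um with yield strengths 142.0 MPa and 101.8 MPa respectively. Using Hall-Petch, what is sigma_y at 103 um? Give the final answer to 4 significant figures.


sigma_y = sigma0 + k / sqrt(d)
1/sqrt(d1) = 1/sqrt(2.1e-05) = 218.218;  1/sqrt(d2) = 96.225
k = (sigma1 - sigma2) / (1/sqrt(d1) - 1/sqrt(d2)) = (142.0 - 101.8) / (218.218 - 96.225) = 0.329528 MPa*m^0.5
sigma0 = sigma1 - k/sqrt(d1) = 142.0 - 0.329528*218.218 = 70.0912 MPa
sigma_y(d3) = 70.0912 + 0.329528 / sqrt(1.03e-04) = 102.6 MPa


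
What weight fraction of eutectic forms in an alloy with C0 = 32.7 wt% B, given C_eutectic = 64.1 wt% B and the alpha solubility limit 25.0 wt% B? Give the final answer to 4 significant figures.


f_primary = (C_e - C0) / (C_e - C_alpha_max)
f_primary = (64.1 - 32.7) / (64.1 - 25.0)
f_primary = 0.803069
f_eutectic = 1 - 0.803069 = 0.1969


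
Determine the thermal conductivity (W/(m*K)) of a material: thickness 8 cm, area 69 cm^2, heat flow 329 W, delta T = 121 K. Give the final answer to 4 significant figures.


k = Q*L / (A*dT)
L = 0.08 m, A = 6.9e-03 m^2
k = 329 * 0.08 / (6.9e-03 * 121)
k = 31.52 W/(m*K)


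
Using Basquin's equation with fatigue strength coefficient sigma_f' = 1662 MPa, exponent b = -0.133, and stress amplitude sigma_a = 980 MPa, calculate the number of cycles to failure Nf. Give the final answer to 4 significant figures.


sigma_a = sigma_f' * (2*Nf)^b
2*Nf = (sigma_a / sigma_f')^(1/b)
2*Nf = (980 / 1662)^(1/-0.133)
2*Nf = 53.07
Nf = 26.54 cycles


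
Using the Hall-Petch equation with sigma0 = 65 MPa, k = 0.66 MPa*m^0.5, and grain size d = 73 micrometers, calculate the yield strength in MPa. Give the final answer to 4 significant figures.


sigma_y = sigma0 + k / sqrt(d)
d = 73 um = 7.3e-05 m
sigma_y = 65 + 0.66 / sqrt(7.3e-05)
sigma_y = 142.2 MPa


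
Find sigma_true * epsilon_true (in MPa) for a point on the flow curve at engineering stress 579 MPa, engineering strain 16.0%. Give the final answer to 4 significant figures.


sigma_true = sigma_eng * (1 + epsilon_eng)
sigma_true = 579 * (1 + 0.16) = 671.64 MPa
epsilon_true = ln(1 + epsilon_eng)
epsilon_true = ln(1 + 0.16) = 0.14842
sigma_true * epsilon_true = 671.64 * 0.14842 = 99.68 MPa


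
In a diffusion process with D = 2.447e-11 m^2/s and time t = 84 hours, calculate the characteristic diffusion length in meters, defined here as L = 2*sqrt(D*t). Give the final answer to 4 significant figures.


t = 84 hr = 302400 s
Diffusion length = 2*sqrt(D*t)
= 2*sqrt(2.447e-11 * 302400)
= 5.44e-03 m


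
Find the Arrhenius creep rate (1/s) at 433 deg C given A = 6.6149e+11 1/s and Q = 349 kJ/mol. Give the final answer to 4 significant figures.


rate = A * exp(-Q / (R*T))
T = 433 + 273.15 = 706.15 K
rate = 6.6149e+11 * exp(-349e3 / (8.314 * 706.15))
rate = 1.009e-14 1/s


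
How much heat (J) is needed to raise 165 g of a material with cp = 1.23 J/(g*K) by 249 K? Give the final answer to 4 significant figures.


Q = m * cp * dT
Q = 165 * 1.23 * 249
Q = 50530 J


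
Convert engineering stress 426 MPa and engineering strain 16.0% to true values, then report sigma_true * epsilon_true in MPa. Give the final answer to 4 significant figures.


sigma_true = sigma_eng * (1 + epsilon_eng)
sigma_true = 426 * (1 + 0.16) = 494.16 MPa
epsilon_true = ln(1 + epsilon_eng)
epsilon_true = ln(1 + 0.16) = 0.14842
sigma_true * epsilon_true = 494.16 * 0.14842 = 73.34 MPa


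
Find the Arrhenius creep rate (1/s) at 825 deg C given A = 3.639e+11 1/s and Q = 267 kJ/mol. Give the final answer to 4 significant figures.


rate = A * exp(-Q / (R*T))
T = 825 + 273.15 = 1098.15 K
rate = 3.639e+11 * exp(-267e3 / (8.314 * 1098.15))
rate = 0.07251 1/s


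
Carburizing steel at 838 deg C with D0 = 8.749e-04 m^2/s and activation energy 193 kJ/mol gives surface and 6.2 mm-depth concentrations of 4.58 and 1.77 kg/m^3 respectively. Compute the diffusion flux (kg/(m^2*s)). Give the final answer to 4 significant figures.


Step 1: D = D0 * exp(-Qd/(R*T))
T = 838 + 273.15 = 1111.15 K
D = 8.749e-04 * exp(-193e3 / (8.314 * 1111.15)) = 7.3925e-13 m^2/s
Step 2: J = D * (C1 - C2) / dx
J = 7.3925e-13 * (4.58 - 1.77) / 6.2e-03
J = 3.35e-10 kg/(m^2*s)


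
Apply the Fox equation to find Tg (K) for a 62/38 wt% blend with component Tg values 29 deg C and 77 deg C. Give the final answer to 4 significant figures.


1/Tg = w1/Tg1 + w2/Tg2 (in Kelvin)
Tg1 = 302.15 K, Tg2 = 350.15 K
1/Tg = 0.62/302.15 + 0.38/350.15
Tg = 318.8 K


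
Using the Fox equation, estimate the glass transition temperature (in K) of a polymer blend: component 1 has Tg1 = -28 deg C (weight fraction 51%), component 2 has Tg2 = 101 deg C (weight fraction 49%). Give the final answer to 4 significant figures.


1/Tg = w1/Tg1 + w2/Tg2 (in Kelvin)
Tg1 = 245.15 K, Tg2 = 374.15 K
1/Tg = 0.51/245.15 + 0.49/374.15
Tg = 295 K


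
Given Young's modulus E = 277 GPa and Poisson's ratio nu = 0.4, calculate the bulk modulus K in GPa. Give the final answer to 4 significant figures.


K = E / (3*(1-2*nu))
K = 277 / (3*(1-2*0.4))
K = 461.7 GPa


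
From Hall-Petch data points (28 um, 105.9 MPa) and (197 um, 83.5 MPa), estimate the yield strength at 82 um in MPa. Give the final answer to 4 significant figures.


sigma_y = sigma0 + k / sqrt(d)
1/sqrt(d1) = 1/sqrt(2.8e-05) = 188.982;  1/sqrt(d2) = 71.247
k = (sigma1 - sigma2) / (1/sqrt(d1) - 1/sqrt(d2)) = (105.9 - 83.5) / (188.982 - 71.247) = 0.190257 MPa*m^0.5
sigma0 = sigma1 - k/sqrt(d1) = 105.9 - 0.190257*188.982 = 69.9447 MPa
sigma_y(d3) = 69.9447 + 0.190257 / sqrt(8.2e-05) = 90.96 MPa


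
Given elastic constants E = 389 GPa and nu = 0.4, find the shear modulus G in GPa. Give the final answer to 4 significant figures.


G = E / (2*(1+nu))
G = 389 / (2*(1+0.4))
G = 138.9 GPa


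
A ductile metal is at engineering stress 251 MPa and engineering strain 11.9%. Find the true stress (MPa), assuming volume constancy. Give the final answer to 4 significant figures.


sigma_true = sigma_eng * (1 + epsilon_eng)
sigma_true = 251 * (1 + 0.119)
sigma_true = 280.9 MPa


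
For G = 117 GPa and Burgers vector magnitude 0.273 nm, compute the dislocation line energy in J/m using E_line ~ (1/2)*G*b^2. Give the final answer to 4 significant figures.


E = G*b^2/2
b = 0.273 nm = 2.73e-10 m
G = 117 GPa = 1.17e+11 Pa
E = 0.5 * 1.17e+11 * (2.73e-10)^2
E = 4.36e-09 J/m


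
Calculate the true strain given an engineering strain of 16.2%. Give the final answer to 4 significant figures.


epsilon_true = ln(1 + epsilon_eng)
epsilon_true = ln(1 + 0.162)
epsilon_true = 0.1501


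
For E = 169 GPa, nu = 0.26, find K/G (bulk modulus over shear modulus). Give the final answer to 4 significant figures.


G = E / (2*(1+nu))
G = 169 / (2*(1+0.26)) = 67.0635 GPa
K = E / (3*(1-2*nu))
K = 169 / (3*(1-2*0.26)) = 117.361 GPa
K/G = 117.361 / 67.0635 = 1.75


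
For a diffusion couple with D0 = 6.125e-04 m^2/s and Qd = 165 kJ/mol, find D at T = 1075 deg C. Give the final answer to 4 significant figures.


D = D0 * exp(-Qd / (R*T))
T = 1348.15 K
D = 6.125e-04 * exp(-165e3 / (8.314 * 1348.15))
D = 2.477e-10 m^2/s


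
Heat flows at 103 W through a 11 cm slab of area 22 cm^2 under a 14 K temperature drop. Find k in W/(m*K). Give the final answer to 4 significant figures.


k = Q*L / (A*dT)
L = 0.11 m, A = 2.2e-03 m^2
k = 103 * 0.11 / (2.2e-03 * 14)
k = 367.9 W/(m*K)


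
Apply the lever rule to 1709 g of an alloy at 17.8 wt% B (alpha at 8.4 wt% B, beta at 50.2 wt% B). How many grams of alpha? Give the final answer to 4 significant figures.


f_alpha = (C_beta - C0) / (C_beta - C_alpha)
f_alpha = (50.2 - 17.8) / (50.2 - 8.4) = 0.77512
m_alpha = f_alpha * m_total = 0.77512 * 1709 = 1325 g


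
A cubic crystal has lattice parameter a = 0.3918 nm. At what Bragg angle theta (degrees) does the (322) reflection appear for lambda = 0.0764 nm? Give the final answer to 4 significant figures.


d = a / sqrt(h^2+k^2+l^2)
d = 0.3918 / sqrt(17) = 0.0950255 nm
lambda = 2*d*sin(theta)  =>  sin(theta) = lambda / (2*d)
sin(theta) = 0.0764 / (2 * 0.0950255) = 0.401998
theta = 23.7 deg


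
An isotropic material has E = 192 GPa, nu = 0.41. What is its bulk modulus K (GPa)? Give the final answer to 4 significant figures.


K = E / (3*(1-2*nu))
K = 192 / (3*(1-2*0.41))
K = 355.6 GPa


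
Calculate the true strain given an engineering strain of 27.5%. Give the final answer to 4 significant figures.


epsilon_true = ln(1 + epsilon_eng)
epsilon_true = ln(1 + 0.275)
epsilon_true = 0.2429


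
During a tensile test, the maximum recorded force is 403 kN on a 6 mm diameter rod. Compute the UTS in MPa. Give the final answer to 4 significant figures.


A0 = pi*(d/2)^2 = pi*(6/2)^2 = 28.2743 mm^2
UTS = F_max / A0 = 403*1000 / 28.2743
UTS = 14250 MPa


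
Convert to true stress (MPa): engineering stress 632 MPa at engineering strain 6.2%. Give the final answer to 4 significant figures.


sigma_true = sigma_eng * (1 + epsilon_eng)
sigma_true = 632 * (1 + 0.062)
sigma_true = 671.2 MPa


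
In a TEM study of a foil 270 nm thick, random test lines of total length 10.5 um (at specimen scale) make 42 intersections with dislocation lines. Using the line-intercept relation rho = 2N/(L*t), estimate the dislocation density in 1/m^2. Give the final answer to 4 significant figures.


rho = 2N / (L * t)
L = 10.5 um = 1.05e-05 m, t = 270 nm = 2.7e-07 m
rho = 2 * 42 / (1.05e-05 * 2.7e-07)
rho = 2.963e+13 1/m^2


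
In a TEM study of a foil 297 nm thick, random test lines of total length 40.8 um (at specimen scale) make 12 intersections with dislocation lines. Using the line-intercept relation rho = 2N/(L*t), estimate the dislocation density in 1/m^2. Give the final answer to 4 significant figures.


rho = 2N / (L * t)
L = 40.8 um = 4.08e-05 m, t = 297 nm = 2.97e-07 m
rho = 2 * 12 / (4.08e-05 * 2.97e-07)
rho = 1.981e+12 1/m^2


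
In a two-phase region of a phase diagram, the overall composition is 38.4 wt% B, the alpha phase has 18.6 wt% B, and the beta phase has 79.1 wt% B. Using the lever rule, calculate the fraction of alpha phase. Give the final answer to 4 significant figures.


f_alpha = (C_beta - C0) / (C_beta - C_alpha)
f_alpha = (79.1 - 38.4) / (79.1 - 18.6)
f_alpha = 0.6727


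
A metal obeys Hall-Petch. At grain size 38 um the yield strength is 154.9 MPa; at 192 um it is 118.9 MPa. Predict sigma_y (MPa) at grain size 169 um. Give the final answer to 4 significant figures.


sigma_y = sigma0 + k / sqrt(d)
1/sqrt(d1) = 1/sqrt(3.8e-05) = 162.221;  1/sqrt(d2) = 72.1688
k = (sigma1 - sigma2) / (1/sqrt(d1) - 1/sqrt(d2)) = (154.9 - 118.9) / (162.221 - 72.1688) = 0.399766 MPa*m^0.5
sigma0 = sigma1 - k/sqrt(d1) = 154.9 - 0.399766*162.221 = 90.0494 MPa
sigma_y(d3) = 90.0494 + 0.399766 / sqrt(1.69e-04) = 120.8 MPa


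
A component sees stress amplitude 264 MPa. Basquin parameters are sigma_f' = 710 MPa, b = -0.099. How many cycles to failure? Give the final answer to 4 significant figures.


sigma_a = sigma_f' * (2*Nf)^b
2*Nf = (sigma_a / sigma_f')^(1/b)
2*Nf = (264 / 710)^(1/-0.099)
2*Nf = 21874.8
Nf = 10940 cycles


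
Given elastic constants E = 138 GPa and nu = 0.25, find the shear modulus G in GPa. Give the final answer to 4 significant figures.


G = E / (2*(1+nu))
G = 138 / (2*(1+0.25))
G = 55.2 GPa


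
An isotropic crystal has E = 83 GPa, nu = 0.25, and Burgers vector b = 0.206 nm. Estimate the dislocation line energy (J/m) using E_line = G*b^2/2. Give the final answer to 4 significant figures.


Step 1: G = E / (2*(1+nu))
G = 83 / (2*(1+0.25)) = 33.2 GPa = 3.32e+10 Pa
Step 2: E_line = G*b^2/2
b = 0.206 nm = 2.06e-10 m
E_line = 0.5 * 3.32e+10 * (2.06e-10)^2 = 7.044e-10 J/m


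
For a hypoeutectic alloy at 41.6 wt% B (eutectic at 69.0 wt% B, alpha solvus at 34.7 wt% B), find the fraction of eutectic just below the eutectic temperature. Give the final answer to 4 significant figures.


f_primary = (C_e - C0) / (C_e - C_alpha_max)
f_primary = (69.0 - 41.6) / (69.0 - 34.7)
f_primary = 0.798834
f_eutectic = 1 - 0.798834 = 0.2012


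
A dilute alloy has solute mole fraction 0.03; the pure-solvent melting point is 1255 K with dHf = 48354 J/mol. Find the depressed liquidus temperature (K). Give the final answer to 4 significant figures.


dT = R*Tm^2*x / dHf
dT = 8.314 * 1255^2 * 0.03 / 48354
dT = 8.12431 K
T_new = 1255 - 8.12431 = 1247 K


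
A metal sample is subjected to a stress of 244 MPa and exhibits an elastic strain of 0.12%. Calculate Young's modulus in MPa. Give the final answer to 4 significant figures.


E = sigma / epsilon
epsilon = 0.12% = 1.2e-03
E = 244 / 1.2e-03
E = 203300 MPa


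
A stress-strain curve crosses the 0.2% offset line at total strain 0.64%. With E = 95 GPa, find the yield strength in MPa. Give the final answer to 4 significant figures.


Offset strain = 0.002
Elastic strain at yield = total_strain - offset = 6.4e-03 - 0.002 = 4.4e-03
sigma_y = E * elastic_strain = 95000 * 4.4e-03
sigma_y = 418 MPa


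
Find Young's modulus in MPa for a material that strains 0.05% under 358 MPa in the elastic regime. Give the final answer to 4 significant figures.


E = sigma / epsilon
epsilon = 0.05% = 5e-04
E = 358 / 5e-04
E = 716000 MPa


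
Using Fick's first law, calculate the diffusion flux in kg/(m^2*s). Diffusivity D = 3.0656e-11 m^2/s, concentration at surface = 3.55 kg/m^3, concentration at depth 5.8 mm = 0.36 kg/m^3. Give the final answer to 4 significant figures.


J = -D * (dC/dx) = D * (C1 - C2) / dx
J = 3.0656e-11 * (3.55 - 0.36) / 5.8e-03
J = 1.686e-08 kg/(m^2*s)


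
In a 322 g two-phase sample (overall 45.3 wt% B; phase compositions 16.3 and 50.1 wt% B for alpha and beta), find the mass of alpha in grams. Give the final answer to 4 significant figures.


f_alpha = (C_beta - C0) / (C_beta - C_alpha)
f_alpha = (50.1 - 45.3) / (50.1 - 16.3) = 0.142012
m_alpha = f_alpha * m_total = 0.142012 * 322 = 45.73 g


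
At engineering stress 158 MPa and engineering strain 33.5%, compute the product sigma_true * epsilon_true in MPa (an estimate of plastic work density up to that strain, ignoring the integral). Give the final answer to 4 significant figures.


sigma_true = sigma_eng * (1 + epsilon_eng)
sigma_true = 158 * (1 + 0.335) = 210.93 MPa
epsilon_true = ln(1 + epsilon_eng)
epsilon_true = ln(1 + 0.335) = 0.288931
sigma_true * epsilon_true = 210.93 * 0.288931 = 60.94 MPa


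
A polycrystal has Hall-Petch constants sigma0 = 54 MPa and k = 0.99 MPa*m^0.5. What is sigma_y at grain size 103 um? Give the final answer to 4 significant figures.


sigma_y = sigma0 + k / sqrt(d)
d = 103 um = 1.03e-04 m
sigma_y = 54 + 0.99 / sqrt(1.03e-04)
sigma_y = 151.5 MPa


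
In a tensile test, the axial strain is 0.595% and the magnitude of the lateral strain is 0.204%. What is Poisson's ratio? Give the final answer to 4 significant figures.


nu = -epsilon_lat / epsilon_axial
Lateral strain is contraction (negative), so using magnitudes:
nu = 0.204 / 0.595
nu = 0.3429


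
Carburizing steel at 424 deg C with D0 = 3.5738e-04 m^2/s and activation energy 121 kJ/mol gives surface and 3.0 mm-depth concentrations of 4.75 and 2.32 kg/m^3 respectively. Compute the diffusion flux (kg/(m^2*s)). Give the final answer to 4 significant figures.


Step 1: D = D0 * exp(-Qd/(R*T))
T = 424 + 273.15 = 697.15 K
D = 3.5738e-04 * exp(-121e3 / (8.314 * 697.15)) = 3.06733e-13 m^2/s
Step 2: J = D * (C1 - C2) / dx
J = 3.06733e-13 * (4.75 - 2.32) / 3e-03
J = 2.485e-10 kg/(m^2*s)
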